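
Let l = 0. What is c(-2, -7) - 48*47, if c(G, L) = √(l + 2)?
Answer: -2256 + √2 ≈ -2254.6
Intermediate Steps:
c(G, L) = √2 (c(G, L) = √(0 + 2) = √2)
c(-2, -7) - 48*47 = √2 - 48*47 = √2 - 2256 = -2256 + √2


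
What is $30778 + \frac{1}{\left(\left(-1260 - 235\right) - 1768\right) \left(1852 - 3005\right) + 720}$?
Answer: $\frac{115816352103}{3762959} \approx 30778.0$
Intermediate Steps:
$30778 + \frac{1}{\left(\left(-1260 - 235\right) - 1768\right) \left(1852 - 3005\right) + 720} = 30778 + \frac{1}{\left(\left(-1260 - 235\right) - 1768\right) \left(-1153\right) + 720} = 30778 + \frac{1}{\left(-1495 - 1768\right) \left(-1153\right) + 720} = 30778 + \frac{1}{\left(-3263\right) \left(-1153\right) + 720} = 30778 + \frac{1}{3762239 + 720} = 30778 + \frac{1}{3762959} = \frac{115816352103}{3762959}$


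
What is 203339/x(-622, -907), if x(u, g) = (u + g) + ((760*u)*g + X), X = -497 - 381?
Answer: 203339/428754633 ≈ 0.00047426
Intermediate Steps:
X = -878
x(u, g) = -878 + g + u + 760*g*u (x(u, g) = (u + g) + ((760*u)*g - 878) = (g + u) + (760*g*u - 878) = (g + u) + (-878 + 760*g*u) = -878 + g + u + 760*g*u)
203339/x(-622, -907) = 203339/(-878 - 907 - 622 + 760*(-907)*(-622)) = 203339/(-878 - 907 - 622 + 428757040) = 203339/428754633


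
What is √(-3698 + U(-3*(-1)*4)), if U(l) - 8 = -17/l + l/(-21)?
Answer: I*√6512667/42 ≈ 60.762*I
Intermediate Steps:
U(l) = 8 - 17/l - l/21 (U(l) = 8 + (-17/l + l/(-21)) = 8 + (-17/l + l*(-1/21)) = 8 + (-17/l - l/21) = 8 - 17/l - l/21)
√(-3698 + U(-3*(-1)*4)) = √(-3698 + (8 - 17/(-3*(-1)*4) - (-3*(-1))*4/21)) = √(-3698 + (8 - 17/(3*4) - 4/7)) = √(-3698 + (8 - 17/12 - 1/21*12)) = √(-3698 + (8 - 17*1/12 - 4/7)) = √(-3698 + (8 - 17/12 - 4/7)) = √(-3698 + 505/84) = √(-310127/84) = I*√6512667/42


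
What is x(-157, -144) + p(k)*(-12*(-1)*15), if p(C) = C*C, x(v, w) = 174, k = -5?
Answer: 4674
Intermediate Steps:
p(C) = C²
x(-157, -144) + p(k)*(-12*(-1)*15) = 174 + (-5)²*(-12*(-1)*15) = 174 + 25*(12*15) = 174 + 25*180 = 174 + 4500 = 4674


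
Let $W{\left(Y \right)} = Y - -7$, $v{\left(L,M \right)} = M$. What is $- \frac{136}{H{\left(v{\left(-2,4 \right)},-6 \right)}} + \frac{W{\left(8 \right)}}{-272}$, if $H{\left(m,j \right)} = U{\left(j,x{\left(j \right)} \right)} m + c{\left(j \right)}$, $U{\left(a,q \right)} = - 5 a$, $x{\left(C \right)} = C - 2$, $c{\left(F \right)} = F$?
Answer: $- \frac{19351}{15504} \approx -1.2481$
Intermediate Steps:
$x{\left(C \right)} = -2 + C$
$W{\left(Y \right)} = 7 + Y$ ($W{\left(Y \right)} = Y + 7 = 7 + Y$)
$H{\left(m,j \right)} = j - 5 j m$ ($H{\left(m,j \right)} = - 5 j m + j = j - 5 j m$)
$- \frac{136}{H{\left(v{\left(-2,4 \right)},-6 \right)}} + \frac{W{\left(8 \right)}}{-272} = - \frac{136}{\left(-6\right) \left(1 - 20\right)} + \frac{7 + 8}{-272} = - \frac{136}{\left(-6\right) \left(1 - 20\right)} + 15 \left(- \frac{1}{272}\right) = - \frac{136}{\left(-6\right) \left(-19\right)} - \frac{15}{272} = - \frac{136}{114} - \frac{15}{272} = \left(-136\right) \frac{1}{114} - \frac{15}{272} = - \frac{68}{57} - \frac{15}{272} = - \frac{19351}{15504}$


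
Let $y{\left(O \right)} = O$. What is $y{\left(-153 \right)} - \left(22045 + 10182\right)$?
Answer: $-32380$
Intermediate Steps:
$y{\left(-153 \right)} - \left(22045 + 10182\right) = -153 - \left(22045 + 10182\right) = -153 - 32227 = -32380$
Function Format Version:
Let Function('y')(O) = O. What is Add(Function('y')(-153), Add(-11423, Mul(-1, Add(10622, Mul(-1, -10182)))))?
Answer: -32380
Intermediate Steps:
Add(Function('y')(-153), Add(-11423, Mul(-1, Add(10622, Mul(-1, -10182))))) = Add(-153, Add(-11423, Mul(-1, Add(10622, Mul(-1, -10182))))) = Add(-153, Add(-11423, Mul(-1, Add(10622, 10182)))) = Add(-153, Add(-11423, Mul(-1, 20804))) = Add(-153, Add(-11423, -20804)) = Add(-153, -32227) = -32380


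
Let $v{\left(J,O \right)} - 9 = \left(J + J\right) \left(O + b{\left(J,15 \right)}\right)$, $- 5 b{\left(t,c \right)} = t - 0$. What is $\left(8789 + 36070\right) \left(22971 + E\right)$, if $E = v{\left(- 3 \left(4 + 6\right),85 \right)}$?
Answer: $785929680$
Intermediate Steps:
$b{\left(t,c \right)} = - \frac{t}{5}$ ($b{\left(t,c \right)} = - \frac{t - 0}{5} = - \frac{t + 0}{5} = - \frac{t}{5}$)
$v{\left(J,O \right)} = 9 + 2 J \left(O - \frac{J}{5}\right)$ ($v{\left(J,O \right)} = 9 + \left(J + J\right) \left(O - \frac{J}{5}\right) = 9 + 2 J \left(O - \frac{J}{5}\right)$)
$E = -5451$ ($E = 9 - \frac{2 \left(- 3 \left(4 + 6\right)\right)^{2}}{5} + 2 \left(- 3 \left(4 + 6\right)\right) 85 = 9 - \frac{2 \left(\left(-3\right) 10\right)^{2}}{5} + 2 \left(\left(-3\right) 10\right) 85 = 9 - \frac{2 \left(-30\right)^{2}}{5} + 2 \left(-30\right) 85 = 9 - 360 - 5100 = -5451$)
$\left(8789 + 36070\right) \left(22971 + E\right) = \left(8789 + 36070\right) \left(22971 - 5451\right) = 44859 \cdot 17520 = 785929680$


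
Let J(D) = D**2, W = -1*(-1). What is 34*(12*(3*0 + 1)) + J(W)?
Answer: 409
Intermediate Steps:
W = 1
34*(12*(3*0 + 1)) + J(W) = 34*(12*(3*0 + 1)) + 1**2 = 34*(12*(0 + 1)) + 1 = 34*(12*1) + 1 = 34*12 + 1 = 408 + 1 = 409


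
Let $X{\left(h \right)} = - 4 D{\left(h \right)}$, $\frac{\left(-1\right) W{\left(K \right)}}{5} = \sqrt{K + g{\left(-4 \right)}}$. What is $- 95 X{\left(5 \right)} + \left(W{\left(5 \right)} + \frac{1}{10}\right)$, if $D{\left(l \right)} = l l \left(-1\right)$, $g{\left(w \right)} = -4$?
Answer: $- \frac{95049}{10} \approx -9504.9$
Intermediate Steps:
$D{\left(l \right)} = - l^{2}$ ($D{\left(l \right)} = l^{2} \left(-1\right) = - l^{2}$)
$W{\left(K \right)} = - 5 \sqrt{-4 + K}$ ($W{\left(K \right)} = - 5 \sqrt{K - 4} = - 5 \sqrt{-4 + K}$)
$X{\left(h \right)} = 4 h^{2}$ ($X{\left(h \right)} = - 4 \left(- h^{2}\right) = 4 h^{2}$)
$- 95 X{\left(5 \right)} + \left(W{\left(5 \right)} + \frac{1}{10}\right) = - 95 \cdot 4 \cdot 5^{2} + \left(- 5 \sqrt{-4 + 5} + \frac{1}{10}\right) = - 95 \cdot 4 \cdot 25 + \left(- 5 \sqrt{1} + \frac{1}{10}\right) = \left(-95\right) 100 + \left(\left(-5\right) 1 + \frac{1}{10}\right) = -9500 + \left(-5 + \frac{1}{10}\right) = -9500 - \frac{49}{10} = - \frac{95049}{10}$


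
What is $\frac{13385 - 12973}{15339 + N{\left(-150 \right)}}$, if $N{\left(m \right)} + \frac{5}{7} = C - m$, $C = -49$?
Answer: $\frac{2884}{108075} \approx 0.026685$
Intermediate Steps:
$N{\left(m \right)} = - \frac{348}{7} - m$ ($N{\left(m \right)} = - \frac{5}{7} - \left(49 + m\right) = - \frac{348}{7} - m$)
$\frac{13385 - 12973}{15339 + N{\left(-150 \right)}} = \frac{13385 - 12973}{15339 - - \frac{702}{7}} = \frac{412}{15339 + \left(- \frac{348}{7} + 150\right)} = \frac{412}{15339 + \frac{702}{7}} = \frac{412}{\frac{108075}{7}} = 412 \cdot \frac{7}{108075} = \frac{2884}{108075}$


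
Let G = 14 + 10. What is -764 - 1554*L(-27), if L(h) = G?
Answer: -38060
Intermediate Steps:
G = 24
L(h) = 24
-764 - 1554*L(-27) = -764 - 1554*24 = -764 - 37296 = -38060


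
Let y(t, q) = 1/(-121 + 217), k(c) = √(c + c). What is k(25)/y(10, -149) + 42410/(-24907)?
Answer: -42410/24907 + 480*√2 ≈ 677.12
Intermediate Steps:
k(c) = √2*√c (k(c) = √(2*c) = √2*√c)
y(t, q) = 1/96
k(25)/y(10, -149) + 42410/(-24907) = (√2*√25)/(1/96) + 42410/(-24907) = (√2*5)*96 + 42410*(-1/24907) = (5*√2)*96 - 42410/24907 = 480*√2 - 42410/24907 = -42410/24907 + 480*√2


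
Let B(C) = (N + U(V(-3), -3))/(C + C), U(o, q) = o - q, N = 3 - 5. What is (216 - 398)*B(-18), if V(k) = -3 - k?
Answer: 91/18 ≈ 5.0556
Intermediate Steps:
N = -2
B(C) = 1/(2*C) (B(C) = (-2 + ((-3 - 1*(-3)) - 1*(-3)))/(C + C) = (-2 + ((-3 + 3) + 3))/((2*C)) = (-2 + (0 + 3))*(1/(2*C)) = (-2 + 3)*(1/(2*C)) = 1*(1/(2*C)) = 1/(2*C))
(216 - 398)*B(-18) = (216 - 398)*((½)/(-18)) = -91*(-1)/18 = -182*(-1/36) = 91/18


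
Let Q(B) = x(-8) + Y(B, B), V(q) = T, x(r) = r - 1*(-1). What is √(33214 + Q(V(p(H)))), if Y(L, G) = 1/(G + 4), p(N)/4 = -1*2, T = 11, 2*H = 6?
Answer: √7471590/15 ≈ 182.23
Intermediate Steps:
H = 3 (H = (½)*6 = 3)
p(N) = -8 (p(N) = 4*(-1*2) = 4*(-2) = -8)
x(r) = 1 + r (x(r) = r + 1 = 1 + r)
V(q) = 11
Y(L, G) = 1/(4 + G)
Q(B) = -7 + 1/(4 + B) (Q(B) = (1 - 8) + 1/(4 + B) = -7 + 1/(4 + B))
√(33214 + Q(V(p(H)))) = √(33214 + (-27 - 7*11)/(4 + 11)) = √(33214 + (-27 - 77)/15) = √(33214 + (1/15)*(-104)) = √(33214 - 104/15) = √(498106/15) = √7471590/15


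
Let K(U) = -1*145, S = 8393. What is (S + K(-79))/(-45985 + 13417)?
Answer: -1031/4071 ≈ -0.25325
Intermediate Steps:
K(U) = -145
(S + K(-79))/(-45985 + 13417) = (8393 - 145)/(-45985 + 13417) = 8248/(-32568) = 8248*(-1/32568) = -1031/4071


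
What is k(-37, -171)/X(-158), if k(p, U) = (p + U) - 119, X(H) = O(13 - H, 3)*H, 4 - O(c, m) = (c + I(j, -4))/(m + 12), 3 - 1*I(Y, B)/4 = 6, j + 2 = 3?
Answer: -545/1738 ≈ -0.31358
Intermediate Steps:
j = 1 (j = -2 + 3 = 1)
I(Y, B) = -12 (I(Y, B) = 12 - 4*6 = 12 - 24 = -12)
O(c, m) = 4 - (-12 + c)/(12 + m) (O(c, m) = 4 - (c - 12)/(m + 12) = 4 - (-12 + c)/(12 + m))
X(H) = H*(59/15 + H/15) (X(H) = ((60 - (13 - H) + 4*3)/(12 + 3))*H = ((60 + (-13 + H) + 12)/15)*H = ((59 + H)/15)*H = (59/15 + H/15)*H = H*(59/15 + H/15))
k(p, U) = -119 + U + p (k(p, U) = (U + p) - 119 = -119 + U + p)
k(-37, -171)/X(-158) = (-119 - 171 - 37)/(((1/15)*(-158)*(59 - 158))) = -327/((1/15)*(-158)*(-99)) = -327/5214/5 = -327*5/5214 = -545/1738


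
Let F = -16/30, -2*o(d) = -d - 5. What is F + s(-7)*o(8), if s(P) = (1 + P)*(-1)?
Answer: 577/15 ≈ 38.467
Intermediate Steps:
o(d) = 5/2 + d/2 (o(d) = -(-d - 5)/2 = -(-5 - d)/2 = 5/2 + d/2)
F = -8/15 (F = -16*1/30 = -8/15 ≈ -0.53333)
s(P) = -1 - P
F + s(-7)*o(8) = -8/15 + (-1 - 1*(-7))*(5/2 + (½)*8) = -8/15 + (-1 + 7)*(5/2 + 4) = -8/15 + 6*(13/2) = -8/15 + 39 = 577/15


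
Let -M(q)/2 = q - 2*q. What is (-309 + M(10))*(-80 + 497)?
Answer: -120513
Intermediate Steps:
M(q) = 2*q (M(q) = -2*(q - 2*q) = -(-2)*q = 2*q)
(-309 + M(10))*(-80 + 497) = (-309 + 2*10)*(-80 + 497) = (-309 + 20)*417 = -289*417 = -120513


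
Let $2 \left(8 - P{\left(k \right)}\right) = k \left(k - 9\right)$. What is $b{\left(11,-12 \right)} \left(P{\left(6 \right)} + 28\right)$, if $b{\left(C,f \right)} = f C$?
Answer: $-5940$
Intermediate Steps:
$b{\left(C,f \right)} = C f$
$P{\left(k \right)} = 8 - \frac{k \left(-9 + k\right)}{2}$ ($P{\left(k \right)} = 8 - \frac{k \left(k - 9\right)}{2} = 8 - \frac{k \left(-9 + k\right)}{2}$)
$b{\left(11,-12 \right)} \left(P{\left(6 \right)} + 28\right) = 11 \left(-12\right) \left(\left(8 - \frac{6^{2}}{2} + \frac{9}{2} \cdot 6\right) + 28\right) = - 132 \left(\left(8 - 18 + 27\right) + 28\right) = - 132 \left(17 + 28\right) = \left(-132\right) 45 = -5940$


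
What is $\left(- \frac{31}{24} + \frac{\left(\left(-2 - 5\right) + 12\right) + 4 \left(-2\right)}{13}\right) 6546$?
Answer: $- \frac{518225}{52} \approx -9965.9$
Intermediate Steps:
$\left(- \frac{31}{24} + \frac{\left(\left(-2 - 5\right) + 12\right) + 4 \left(-2\right)}{13}\right) 6546 = \left(\left(-31\right) \frac{1}{24} + \left(\left(\left(-2 - 5\right) + 12\right) - 8\right) \frac{1}{13}\right) 6546 = \left(- \frac{31}{24} + \left(\left(-7 + 12\right) - 8\right) \frac{1}{13}\right) 6546 = \left(- \frac{31}{24} + \left(5 - 8\right) \frac{1}{13}\right) 6546 = \left(- \frac{31}{24} - \frac{3}{13}\right) 6546 = \left(- \frac{475}{312}\right) 6546 = - \frac{518225}{52}$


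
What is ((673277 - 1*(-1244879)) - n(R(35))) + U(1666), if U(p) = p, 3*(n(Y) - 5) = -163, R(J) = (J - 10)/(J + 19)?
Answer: 5759614/3 ≈ 1.9199e+6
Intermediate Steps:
R(J) = (-10 + J)/(19 + J)
n(Y) = -148/3 (n(Y) = 5 + (1/3)*(-163) = 5 - 163/3 = -148/3)
((673277 - 1*(-1244879)) - n(R(35))) + U(1666) = ((673277 - 1*(-1244879)) - 1*(-148/3)) + 1666 = ((673277 + 1244879) + 148/3) + 1666 = (1918156 + 148/3) + 1666 = 5754616/3 + 1666 = 5759614/3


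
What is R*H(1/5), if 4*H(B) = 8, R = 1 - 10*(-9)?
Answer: 182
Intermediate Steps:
R = 91 (R = 1 + 90 = 91)
H(B) = 2 (H(B) = (1/4)*8 = 2)
R*H(1/5) = 91*2 = 182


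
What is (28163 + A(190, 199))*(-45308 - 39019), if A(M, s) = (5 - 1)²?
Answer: -2376250533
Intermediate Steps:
A(M, s) = 16 (A(M, s) = 4² = 16)
(28163 + A(190, 199))*(-45308 - 39019) = (28163 + 16)*(-45308 - 39019) = 28179*(-84327) = -2376250533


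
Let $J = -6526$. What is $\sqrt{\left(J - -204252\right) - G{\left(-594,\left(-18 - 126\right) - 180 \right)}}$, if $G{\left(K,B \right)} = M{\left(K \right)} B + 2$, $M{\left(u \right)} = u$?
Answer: $2 \sqrt{1317} \approx 72.581$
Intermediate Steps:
$G{\left(K,B \right)} = 2 + B K$ ($G{\left(K,B \right)} = K B + 2 = B K + 2 = 2 + B K$)
$\sqrt{\left(J - -204252\right) - G{\left(-594,\left(-18 - 126\right) - 180 \right)}} = \sqrt{\left(-6526 - -204252\right) - \left(2 + \left(\left(-18 - 126\right) - 180\right) \left(-594\right)\right)} = \sqrt{\left(-6526 + 204252\right) - \left(2 + \left(-144 - 180\right) \left(-594\right)\right)} = \sqrt{197726 - \left(2 - -192456\right)} = \sqrt{197726 - \left(2 + 192456\right)} = \sqrt{197726 - 192458} = \sqrt{5268} = 2 \sqrt{1317}$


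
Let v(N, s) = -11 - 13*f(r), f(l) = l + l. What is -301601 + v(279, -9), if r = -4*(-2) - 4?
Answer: -301716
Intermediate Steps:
r = 4 (r = 8 - 4 = 4)
f(l) = 2*l
v(N, s) = -115 (v(N, s) = -11 - 26*4 = -11 - 13*8 = -11 - 104 = -115)
-301601 + v(279, -9) = -301601 - 115 = -301716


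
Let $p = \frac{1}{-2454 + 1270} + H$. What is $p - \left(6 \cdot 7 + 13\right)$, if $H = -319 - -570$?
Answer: $\frac{232063}{1184} \approx 196.0$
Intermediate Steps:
$H = 251$ ($H = -319 + 570 = 251$)
$p = \frac{297183}{1184}$ ($p = \frac{1}{-2454 + 1270} + 251 = \frac{1}{-1184} + 251 = - \frac{1}{1184} + 251 = \frac{297183}{1184} \approx 251.0$)
$p - \left(6 \cdot 7 + 13\right) = \frac{297183}{1184} - \left(6 \cdot 7 + 13\right) = \frac{297183}{1184} - \left(42 + 13\right) = \frac{297183}{1184} - 55 = \frac{232063}{1184}$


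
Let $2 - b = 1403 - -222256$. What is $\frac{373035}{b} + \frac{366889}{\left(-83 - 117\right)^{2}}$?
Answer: $\frac{67135893073}{8946280000} \approx 7.5043$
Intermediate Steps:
$b = -223657$ ($b = 2 - \left(1403 - -222256\right) = 2 - \left(1403 + 222256\right) = 2 - 223659 = -223657$)
$\frac{373035}{b} + \frac{366889}{\left(-83 - 117\right)^{2}} = \frac{373035}{-223657} + \frac{366889}{\left(-83 - 117\right)^{2}} = 373035 \left(- \frac{1}{223657}\right) + \frac{366889}{\left(-200\right)^{2}} = - \frac{373035}{223657} + \frac{366889}{40000} = \frac{67135893073}{8946280000}$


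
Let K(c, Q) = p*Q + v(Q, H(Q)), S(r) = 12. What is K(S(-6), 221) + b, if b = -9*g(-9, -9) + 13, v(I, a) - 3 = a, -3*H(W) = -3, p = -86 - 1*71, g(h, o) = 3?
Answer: -34707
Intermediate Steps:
p = -157 (p = -86 - 71 = -157)
H(W) = 1 (H(W) = -⅓*(-3) = 1)
v(I, a) = 3 + a
b = -14 (b = -9*3 + 13 = -27 + 13 = -14)
K(c, Q) = 4 - 157*Q (K(c, Q) = -157*Q + (3 + 1) = -157*Q + 4 = 4 - 157*Q)
K(S(-6), 221) + b = (4 - 157*221) - 14 = (4 - 34697) - 14 = -34693 - 14 = -34707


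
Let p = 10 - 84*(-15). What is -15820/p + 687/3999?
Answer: -2079723/169291 ≈ -12.285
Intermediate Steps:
p = 1270 (p = 10 + 1260 = 1270)
-15820/p + 687/3999 = -15820/1270 + 687/3999 = -15820*1/1270 + 687*(1/3999) = -1582/127 + 229/1333 = -2079723/169291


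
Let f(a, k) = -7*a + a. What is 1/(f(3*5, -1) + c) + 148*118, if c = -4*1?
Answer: 1641615/94 ≈ 17464.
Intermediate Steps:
f(a, k) = -6*a
c = -4
1/(f(3*5, -1) + c) + 148*118 = 1/(-18*5 - 4) + 148*118 = 1/(-6*15 - 4) + 17464 = 1/(-90 - 4) + 17464 = 1/(-94) + 17464 = -1/94 + 17464 = 1641615/94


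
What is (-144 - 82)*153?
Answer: -34578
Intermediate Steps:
(-144 - 82)*153 = -226*153 = -34578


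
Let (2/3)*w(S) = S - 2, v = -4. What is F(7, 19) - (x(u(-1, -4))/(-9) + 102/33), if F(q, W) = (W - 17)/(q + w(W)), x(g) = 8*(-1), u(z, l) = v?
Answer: -25214/6435 ≈ -3.9183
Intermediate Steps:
u(z, l) = -4
x(g) = -8
w(S) = -3 + 3*S/2 (w(S) = 3*(S - 2)/2 = 3*(-2 + S)/2 = -3 + 3*S/2)
F(q, W) = (-17 + W)/(-3 + q + 3*W/2) (F(q, W) = (W - 17)/(q + (-3 + 3*W/2)) = (-17 + W)/(-3 + q + 3*W/2))
F(7, 19) - (x(u(-1, -4))/(-9) + 102/33) = 2*(-17 + 19)/(-6 + 2*7 + 3*19) - (-8/(-9) + 102/33) = 2*2/(-6 + 14 + 57) - (-8*(-⅑) + 102*(1/33)) = 2*2/65 - (8/9 + 34/11) = 2*(1/65)*2 - 1*394/99 = 4/65 - 394/99 = -25214/6435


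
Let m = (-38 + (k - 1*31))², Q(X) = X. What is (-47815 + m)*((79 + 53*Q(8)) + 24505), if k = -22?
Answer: -988666272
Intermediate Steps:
m = 8281 (m = (-38 + (-22 - 1*31))² = (-38 + (-22 - 31))² = (-38 - 53)² = (-91)² = 8281)
(-47815 + m)*((79 + 53*Q(8)) + 24505) = (-47815 + 8281)*((79 + 53*8) + 24505) = -39534*((79 + 424) + 24505) = -39534*(503 + 24505) = -39534*25008 = -988666272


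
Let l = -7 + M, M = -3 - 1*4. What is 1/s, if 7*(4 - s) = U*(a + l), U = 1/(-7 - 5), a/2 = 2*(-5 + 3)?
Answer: 42/157 ≈ 0.26752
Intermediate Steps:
M = -7 (M = -3 - 4 = -7)
a = -8 (a = 2*(2*(-5 + 3)) = 2*(2*(-2)) = 2*(-4) = -8)
l = -14 (l = -7 - 7 = -14)
U = -1/12 (U = 1/(-12) = -1/12 ≈ -0.083333)
s = 157/42 (s = 4 - (-1)*(-8 - 14)/84 = 4 - (-1)*(-22)/84 = 4 - 1/7*11/6 = 4 - 11/42 = 157/42 ≈ 3.7381)
1/s = 1/(157/42) = 42/157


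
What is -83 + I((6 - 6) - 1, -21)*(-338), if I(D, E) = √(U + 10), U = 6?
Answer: -1435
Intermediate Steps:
I(D, E) = 4 (I(D, E) = √(6 + 10) = √16 = 4)
-83 + I((6 - 6) - 1, -21)*(-338) = -83 + 4*(-338) = -83 - 1352 = -1435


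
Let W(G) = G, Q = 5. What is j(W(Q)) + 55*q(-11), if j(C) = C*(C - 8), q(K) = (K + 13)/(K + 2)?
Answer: -245/9 ≈ -27.222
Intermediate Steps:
q(K) = (13 + K)/(2 + K)
j(C) = C*(-8 + C)
j(W(Q)) + 55*q(-11) = 5*(-8 + 5) + 55*((13 - 11)/(2 - 11)) = 5*(-3) + 55*(2/(-9)) = -15 + 55*(-1/9*2) = -15 + 55*(-2/9) = -15 - 110/9 = -245/9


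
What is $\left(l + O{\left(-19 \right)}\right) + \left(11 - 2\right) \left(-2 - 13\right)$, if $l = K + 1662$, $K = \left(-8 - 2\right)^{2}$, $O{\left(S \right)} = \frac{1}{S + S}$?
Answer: $\frac{61825}{38} \approx 1627.0$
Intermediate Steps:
$O{\left(S \right)} = \frac{1}{2 S}$
$K = 100$ ($K = \left(-10\right)^{2} = 100$)
$l = 1762$ ($l = 100 + 1662 = 1762$)
$\left(l + O{\left(-19 \right)}\right) + \left(11 - 2\right) \left(-2 - 13\right) = \left(1762 + \frac{1}{2 \left(-19\right)}\right) + \left(11 - 2\right) \left(-2 - 13\right) = \left(1762 + \frac{1}{2} \left(- \frac{1}{19}\right)\right) + \left(11 - 2\right) \left(-15\right) = \left(1762 - \frac{1}{38}\right) + 9 \left(-15\right) = \frac{66955}{38} - 135 = \frac{61825}{38}$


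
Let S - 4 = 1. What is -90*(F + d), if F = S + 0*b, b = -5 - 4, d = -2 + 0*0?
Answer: -270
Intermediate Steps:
S = 5 (S = 4 + 1 = 5)
d = -2 (d = -2 + 0 = -2)
b = -9
F = 5 (F = 5 + 0*(-9) = 5 + 0 = 5)
-90*(F + d) = -90*(5 - 2) = -90*3 = -270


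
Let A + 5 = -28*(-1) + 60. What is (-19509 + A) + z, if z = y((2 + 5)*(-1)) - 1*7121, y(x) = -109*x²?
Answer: -31888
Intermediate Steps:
A = 83 (A = -5 + (-28*(-1) + 60) = -5 + (28 + 60) = -5 + 88 = 83)
z = -12462 (z = -109*(2 + 5)² - 1*7121 = -109*(7*(-1))² - 7121 = -109*(-7)² - 7121 = -109*49 - 7121 = -5341 - 7121 = -12462)
(-19509 + A) + z = (-19509 + 83) - 12462 = -19426 - 12462 = -31888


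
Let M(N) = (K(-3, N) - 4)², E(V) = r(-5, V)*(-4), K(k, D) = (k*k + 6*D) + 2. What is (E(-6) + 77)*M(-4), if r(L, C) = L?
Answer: 28033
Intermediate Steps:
K(k, D) = 2 + k² + 6*D (K(k, D) = (k² + 6*D) + 2 = 2 + k² + 6*D)
E(V) = 20 (E(V) = -5*(-4) = 20)
M(N) = (7 + 6*N)² (M(N) = ((2 + (-3)² + 6*N) - 4)² = ((2 + 9 + 6*N) - 4)² = ((11 + 6*N) - 4)² = (7 + 6*N)²)
(E(-6) + 77)*M(-4) = (20 + 77)*(7 + 6*(-4))² = 97*(7 - 24)² = 97*(-17)² = 97*289 = 28033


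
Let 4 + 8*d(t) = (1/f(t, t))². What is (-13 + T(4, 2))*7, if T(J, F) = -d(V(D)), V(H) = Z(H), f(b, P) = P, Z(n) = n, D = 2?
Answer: -2807/32 ≈ -87.719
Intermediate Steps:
V(H) = H
d(t) = -½ + 1/(8*t²) (d(t) = -½ + (1/t)²/8 = -½ + 1/(8*t²))
T(J, F) = 15/32 (T(J, F) = -(-½ + (⅛)/2²) = -(-½ + (⅛)*(¼)) = -(-½ + 1/32) = -1*(-15/32) = 15/32)
(-13 + T(4, 2))*7 = (-13 + 15/32)*7 = -401/32*7 = -2807/32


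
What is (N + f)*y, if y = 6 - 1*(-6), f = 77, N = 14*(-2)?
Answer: 588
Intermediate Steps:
N = -28
y = 12 (y = 6 + 6 = 12)
(N + f)*y = (-28 + 77)*12 = 49*12 = 588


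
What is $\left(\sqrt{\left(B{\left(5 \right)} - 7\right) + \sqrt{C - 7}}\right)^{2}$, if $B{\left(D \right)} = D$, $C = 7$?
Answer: $-2$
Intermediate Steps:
$\left(\sqrt{\left(B{\left(5 \right)} - 7\right) + \sqrt{C - 7}}\right)^{2} = \left(\sqrt{\left(5 - 7\right) + \sqrt{7 - 7}}\right)^{2} = \left(\sqrt{\left(5 - 7\right) + \sqrt{0}}\right)^{2} = \left(\sqrt{-2 + 0}\right)^{2} = \left(\sqrt{-2}\right)^{2} = \left(i \sqrt{2}\right)^{2} = -2$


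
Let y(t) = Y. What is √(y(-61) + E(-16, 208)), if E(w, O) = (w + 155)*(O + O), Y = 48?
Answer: 4*√3617 ≈ 240.57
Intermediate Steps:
y(t) = 48
E(w, O) = 2*O*(155 + w) (E(w, O) = (155 + w)*(2*O) = 2*O*(155 + w))
√(y(-61) + E(-16, 208)) = √(48 + 2*208*(155 - 16)) = √(48 + 2*208*139) = √(48 + 57824) = √57872 = 4*√3617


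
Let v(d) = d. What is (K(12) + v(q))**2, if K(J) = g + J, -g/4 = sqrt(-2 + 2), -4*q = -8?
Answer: 196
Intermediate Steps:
q = 2 (q = -1/4*(-8) = 2)
g = 0 (g = -4*sqrt(-2 + 2) = -4*sqrt(0) = -4*0 = 0)
K(J) = J (K(J) = 0 + J = J)
(K(12) + v(q))**2 = (12 + 2)**2 = 14**2 = 196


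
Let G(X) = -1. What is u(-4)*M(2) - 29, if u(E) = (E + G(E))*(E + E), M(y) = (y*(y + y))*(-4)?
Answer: -1309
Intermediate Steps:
M(y) = -8*y² (M(y) = (y*(2*y))*(-4) = (2*y²)*(-4) = -8*y²)
u(E) = 2*E*(-1 + E) (u(E) = (E - 1)*(E + E) = (-1 + E)*(2*E) = 2*E*(-1 + E))
u(-4)*M(2) - 29 = (2*(-4)*(-1 - 4))*(-8*2²) - 29 = (2*(-4)*(-5))*(-8*4) - 29 = 40*(-32) - 29 = -1280 - 29 = -1309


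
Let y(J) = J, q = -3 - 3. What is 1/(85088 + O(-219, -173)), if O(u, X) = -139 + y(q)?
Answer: 1/84943 ≈ 1.1773e-5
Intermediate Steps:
q = -6
O(u, X) = -145 (O(u, X) = -139 - 6 = -145)
1/(85088 + O(-219, -173)) = 1/(85088 - 145) = 1/84943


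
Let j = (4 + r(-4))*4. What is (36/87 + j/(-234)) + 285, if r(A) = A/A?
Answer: 968119/3393 ≈ 285.33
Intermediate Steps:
r(A) = 1
j = 20 (j = (4 + 1)*4 = 5*4 = 20)
(36/87 + j/(-234)) + 285 = (36/87 + 20/(-234)) + 285 = (36*(1/87) + 20*(-1/234)) + 285 = (12/29 - 10/117) + 285 = 1114/3393 + 285 = 968119/3393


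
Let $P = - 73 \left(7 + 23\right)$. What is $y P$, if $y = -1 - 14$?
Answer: $32850$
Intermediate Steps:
$P = -2190$ ($P = \left(-73\right) 30 = -2190$)
$y = -15$ ($y = -1 - 14 = -15$)
$y P = \left(-15\right) \left(-2190\right) = 32850$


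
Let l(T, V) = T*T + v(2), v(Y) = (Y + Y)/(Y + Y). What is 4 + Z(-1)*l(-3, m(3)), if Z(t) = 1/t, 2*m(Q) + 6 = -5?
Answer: -6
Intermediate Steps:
m(Q) = -11/2 (m(Q) = -3 + (½)*(-5) = -3 - 5/2 = -11/2)
v(Y) = 1 (v(Y) = (2*Y)/((2*Y)) = (2*Y)*(1/(2*Y)) = 1)
l(T, V) = 1 + T² (l(T, V) = T*T + 1 = T² + 1 = 1 + T²)
4 + Z(-1)*l(-3, m(3)) = 4 + (1 + (-3)²)/(-1) = 4 - (1 + 9) = 4 - 1*10 = 4 - 10 = -6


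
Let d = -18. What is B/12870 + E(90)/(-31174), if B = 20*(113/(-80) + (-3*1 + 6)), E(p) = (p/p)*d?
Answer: 1553/510120 ≈ 0.0030444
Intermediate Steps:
E(p) = -18 (E(p) = (p/p)*(-18) = 1*(-18) = -18)
B = 127/4 (B = 20*(113*(-1/80) + (-3 + 6)) = 20*(-113/80 + 3) = 20*(127/80) = 127/4 ≈ 31.750)
B/12870 + E(90)/(-31174) = (127/4)/12870 - 18/(-31174) = (127/4)*(1/12870) - 18*(-1/31174) = 127/51480 + 9/15587 = 1553/510120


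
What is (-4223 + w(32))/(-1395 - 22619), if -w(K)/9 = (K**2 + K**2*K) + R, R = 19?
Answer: 154261/12007 ≈ 12.848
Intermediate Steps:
w(K) = -171 - 9*K**2 - 9*K**3 (w(K) = -9*((K**2 + K**2*K) + 19) = -9*((K**2 + K**3) + 19) = -9*(19 + K**2 + K**3) = -171 - 9*K**2 - 9*K**3)
(-4223 + w(32))/(-1395 - 22619) = (-4223 + (-171 - 9*32**2 - 9*32**3))/(-1395 - 22619) = (-4223 + (-171 - 9*1024 - 9*32768))/(-24014) = (-4223 + (-171 - 9216 - 294912))*(-1/24014) = (-4223 - 304299)*(-1/24014) = -308522*(-1/24014) = 154261/12007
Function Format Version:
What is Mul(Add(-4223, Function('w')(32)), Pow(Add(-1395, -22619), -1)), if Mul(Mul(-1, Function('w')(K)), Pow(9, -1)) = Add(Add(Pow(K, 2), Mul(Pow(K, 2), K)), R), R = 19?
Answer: Rational(154261, 12007) ≈ 12.848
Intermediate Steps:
Function('w')(K) = Add(-171, Mul(-9, Pow(K, 2)), Mul(-9, Pow(K, 3))) (Function('w')(K) = Mul(-9, Add(Add(Pow(K, 2), Mul(Pow(K, 2), K)), 19)) = Mul(-9, Add(Add(Pow(K, 2), Pow(K, 3)), 19)) = Mul(-9, Add(19, Pow(K, 2), Pow(K, 3))) = Add(-171, Mul(-9, Pow(K, 2)), Mul(-9, Pow(K, 3))))
Mul(Add(-4223, Function('w')(32)), Pow(Add(-1395, -22619), -1)) = Mul(Add(-4223, Add(-171, Mul(-9, Pow(32, 2)), Mul(-9, Pow(32, 3)))), Pow(Add(-1395, -22619), -1)) = Mul(Add(-4223, Add(-171, Mul(-9, 1024), Mul(-9, 32768))), Pow(-24014, -1)) = Mul(Add(-4223, Add(-171, -9216, -294912)), Rational(-1, 24014)) = Mul(Add(-4223, -304299), Rational(-1, 24014)) = Mul(-308522, Rational(-1, 24014)) = Rational(154261, 12007)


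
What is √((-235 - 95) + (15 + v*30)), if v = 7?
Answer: I*√105 ≈ 10.247*I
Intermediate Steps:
√((-235 - 95) + (15 + v*30)) = √((-235 - 95) + (15 + 7*30)) = √(-330 + (15 + 210)) = √(-330 + 225) = √(-105) = I*√105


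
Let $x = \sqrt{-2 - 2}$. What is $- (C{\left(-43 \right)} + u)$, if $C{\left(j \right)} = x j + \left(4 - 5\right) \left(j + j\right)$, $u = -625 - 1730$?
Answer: $2269 + 86 i \approx 2269.0 + 86.0 i$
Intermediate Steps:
$x = 2 i$ ($x = \sqrt{-4} = 2 i \approx 2.0 i$)
$u = -2355$
$C{\left(j \right)} = - 2 j + 2 i j$ ($C{\left(j \right)} = 2 i j + \left(4 - 5\right) \left(j + j\right) = 2 i j - 2 j = - 2 j + 2 i j$)
$- (C{\left(-43 \right)} + u) = - (2 \left(-43\right) \left(-1 + i\right) - 2355) = - (\left(86 - 86 i\right) - 2355) = - (-2269 - 86 i) = 2269 + 86 i$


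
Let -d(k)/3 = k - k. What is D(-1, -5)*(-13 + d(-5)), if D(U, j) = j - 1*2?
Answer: 91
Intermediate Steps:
d(k) = 0 (d(k) = -3*(k - k) = -3*0 = 0)
D(U, j) = -2 + j (D(U, j) = j - 2 = -2 + j)
D(-1, -5)*(-13 + d(-5)) = (-2 - 5)*(-13 + 0) = -7*(-13) = 91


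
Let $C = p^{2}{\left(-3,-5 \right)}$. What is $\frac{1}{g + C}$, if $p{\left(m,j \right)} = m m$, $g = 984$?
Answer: $\frac{1}{1065} \approx 0.00093897$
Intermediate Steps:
$p{\left(m,j \right)} = m^{2}$
$C = 81$ ($C = \left(\left(-3\right)^{2}\right)^{2} = 9^{2} = 81$)
$\frac{1}{g + C} = \frac{1}{984 + 81} = \frac{1}{1065}$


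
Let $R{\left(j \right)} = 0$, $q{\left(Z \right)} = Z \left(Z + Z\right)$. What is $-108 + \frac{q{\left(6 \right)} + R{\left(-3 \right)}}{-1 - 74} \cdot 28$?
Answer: $- \frac{3372}{25} \approx -134.88$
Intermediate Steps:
$q{\left(Z \right)} = 2 Z^{2}$ ($q{\left(Z \right)} = Z 2 Z = 2 Z^{2}$)
$-108 + \frac{q{\left(6 \right)} + R{\left(-3 \right)}}{-1 - 74} \cdot 28 = -108 + \frac{2 \cdot 6^{2} + 0}{-1 - 74} \cdot 28 = -108 + \frac{2 \cdot 36 + 0}{-75} \cdot 28 = -108 + \left(72 + 0\right) \left(- \frac{1}{75}\right) 28 = -108 + 72 \left(- \frac{1}{75}\right) 28 = -108 - \frac{672}{25} = - \frac{3372}{25}$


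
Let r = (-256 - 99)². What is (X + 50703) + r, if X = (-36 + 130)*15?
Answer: 178138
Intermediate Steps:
X = 1410 (X = 94*15 = 1410)
r = 126025 (r = (-355)² = 126025)
(X + 50703) + r = (1410 + 50703) + 126025 = 52113 + 126025 = 178138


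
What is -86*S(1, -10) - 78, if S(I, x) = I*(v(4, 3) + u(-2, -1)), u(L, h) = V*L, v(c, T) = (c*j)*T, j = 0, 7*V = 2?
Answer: -202/7 ≈ -28.857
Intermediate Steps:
V = 2/7 (V = (1/7)*2 = 2/7 ≈ 0.28571)
v(c, T) = 0 (v(c, T) = (c*0)*T = 0*T = 0)
u(L, h) = 2*L/7
S(I, x) = -4*I/7 (S(I, x) = I*(0 + (2/7)*(-2)) = I*(0 - 4/7) = I*(-4/7) = -4*I/7)
-86*S(1, -10) - 78 = -(-344)/7 - 78 = -86*(-4/7) - 78 = 344/7 - 78 = -202/7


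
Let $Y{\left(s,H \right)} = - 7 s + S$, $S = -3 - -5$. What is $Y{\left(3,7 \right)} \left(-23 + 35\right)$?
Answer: $-228$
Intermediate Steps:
$S = 2$ ($S = -3 + 5 = 2$)
$Y{\left(s,H \right)} = 2 - 7 s$ ($Y{\left(s,H \right)} = - 7 s + 2 = 2 - 7 s$)
$Y{\left(3,7 \right)} \left(-23 + 35\right) = \left(2 - 21\right) \left(-23 + 35\right) = \left(2 - 21\right) 12 = \left(-19\right) 12 = -228$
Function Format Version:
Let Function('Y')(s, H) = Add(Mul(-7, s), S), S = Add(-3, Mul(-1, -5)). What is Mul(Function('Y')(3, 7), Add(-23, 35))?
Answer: -228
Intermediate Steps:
S = 2 (S = Add(-3, 5) = 2)
Function('Y')(s, H) = Add(2, Mul(-7, s)) (Function('Y')(s, H) = Add(Mul(-7, s), 2) = Add(2, Mul(-7, s)))
Mul(Function('Y')(3, 7), Add(-23, 35)) = Mul(Add(2, Mul(-7, 3)), Add(-23, 35)) = Mul(Add(2, -21), 12) = Mul(-19, 12) = -228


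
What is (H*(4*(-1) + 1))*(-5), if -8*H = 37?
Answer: -555/8 ≈ -69.375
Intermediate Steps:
H = -37/8 (H = -⅛*37 = -37/8 ≈ -4.6250)
(H*(4*(-1) + 1))*(-5) = -37*(4*(-1) + 1)/8*(-5) = -37*(-4 + 1)/8*(-5) = -37/8*(-3)*(-5) = (111/8)*(-5) = -555/8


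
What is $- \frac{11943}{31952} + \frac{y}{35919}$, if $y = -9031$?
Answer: $- \frac{717539129}{1147683888} \approx -0.62521$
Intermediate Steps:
$- \frac{11943}{31952} + \frac{y}{35919} = - \frac{11943}{31952} - \frac{9031}{35919} = - \frac{717539129}{1147683888}$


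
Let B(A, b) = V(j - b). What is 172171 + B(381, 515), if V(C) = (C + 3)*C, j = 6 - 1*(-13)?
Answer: 416699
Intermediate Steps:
j = 19 (j = 6 + 13 = 19)
V(C) = C*(3 + C) (V(C) = (3 + C)*C = C*(3 + C))
B(A, b) = (19 - b)*(22 - b) (B(A, b) = (19 - b)*(3 + (19 - b)) = (19 - b)*(22 - b))
172171 + B(381, 515) = 172171 + (-22 + 515)*(-19 + 515) = 172171 + 493*496 = 172171 + 244528 = 416699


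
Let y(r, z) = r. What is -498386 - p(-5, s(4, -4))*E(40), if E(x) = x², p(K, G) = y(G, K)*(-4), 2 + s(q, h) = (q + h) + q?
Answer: -485586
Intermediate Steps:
s(q, h) = -2 + h + 2*q (s(q, h) = -2 + ((q + h) + q) = -2 + ((h + q) + q) = -2 + (h + 2*q) = -2 + h + 2*q)
p(K, G) = -4*G (p(K, G) = G*(-4) = -4*G)
-498386 - p(-5, s(4, -4))*E(40) = -498386 - (-4*(-2 - 4 + 2*4))*40² = -498386 - (-4*(-2 - 4 + 8))*1600 = -498386 - (-4*2)*1600 = -498386 - (-8)*1600 = -498386 - 1*(-12800) = -498386 + 12800 = -485586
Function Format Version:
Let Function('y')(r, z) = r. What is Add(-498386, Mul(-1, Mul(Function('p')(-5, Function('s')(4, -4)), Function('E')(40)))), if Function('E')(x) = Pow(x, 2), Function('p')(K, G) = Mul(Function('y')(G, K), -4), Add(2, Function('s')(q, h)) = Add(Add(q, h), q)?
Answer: -485586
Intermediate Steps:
Function('s')(q, h) = Add(-2, h, Mul(2, q)) (Function('s')(q, h) = Add(-2, Add(Add(q, h), q)) = Add(-2, Add(Add(h, q), q)) = Add(-2, Add(h, Mul(2, q))) = Add(-2, h, Mul(2, q)))
Function('p')(K, G) = Mul(-4, G) (Function('p')(K, G) = Mul(G, -4) = Mul(-4, G))
Add(-498386, Mul(-1, Mul(Function('p')(-5, Function('s')(4, -4)), Function('E')(40)))) = Add(-498386, Mul(-1, Mul(Mul(-4, Add(-2, -4, Mul(2, 4))), Pow(40, 2)))) = Add(-498386, Mul(-1, Mul(Mul(-4, Add(-2, -4, 8)), 1600))) = Add(-498386, Mul(-1, Mul(Mul(-4, 2), 1600))) = Add(-498386, Mul(-1, Mul(-8, 1600))) = Add(-498386, Mul(-1, -12800)) = Add(-498386, 12800) = -485586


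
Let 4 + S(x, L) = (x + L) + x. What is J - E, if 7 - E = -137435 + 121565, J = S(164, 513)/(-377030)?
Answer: -5986106147/377030 ≈ -15877.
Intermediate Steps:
S(x, L) = -4 + L + 2*x (S(x, L) = -4 + ((x + L) + x) = -4 + ((L + x) + x) = -4 + (L + 2*x) = -4 + L + 2*x)
J = -837/377030 (J = (-4 + 513 + 2*164)/(-377030) = (-4 + 513 + 328)*(-1/377030) = 837*(-1/377030) = -837/377030 ≈ -0.0022200)
E = 15877 (E = 7 - (-137435 + 121565) = 7 - 1*(-15870) = 7 + 15870 = 15877)
J - E = -837/377030 - 1*15877 = -837/377030 - 15877 = -5986106147/377030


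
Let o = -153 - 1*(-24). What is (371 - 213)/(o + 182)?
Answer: 158/53 ≈ 2.9811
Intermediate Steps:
o = -129 (o = -153 + 24 = -129)
(371 - 213)/(o + 182) = (371 - 213)/(-129 + 182) = 158/53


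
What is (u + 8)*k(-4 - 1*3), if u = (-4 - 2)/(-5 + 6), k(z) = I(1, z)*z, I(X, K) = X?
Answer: -14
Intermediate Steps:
k(z) = z (k(z) = 1*z = z)
u = -6 (u = -6/1 = -6*1 = -6)
(u + 8)*k(-4 - 1*3) = (-6 + 8)*(-4 - 1*3) = 2*(-4 - 3) = 2*(-7) = -14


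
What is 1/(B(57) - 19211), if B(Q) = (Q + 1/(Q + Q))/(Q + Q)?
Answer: -12996/249659657 ≈ -5.2055e-5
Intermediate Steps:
B(Q) = (Q + 1/(2*Q))/(2*Q) (B(Q) = (Q + 1/(2*Q))/((2*Q)) = (Q + 1/(2*Q))*(1/(2*Q)) = (Q + 1/(2*Q))/(2*Q))
1/(B(57) - 19211) = 1/((½ + (¼)/57²) - 19211) = 1/((½ + (¼)*(1/3249)) - 19211) = 1/((½ + 1/12996) - 19211) = 1/(6499/12996 - 19211) = 1/(-249659657/12996) = -12996/249659657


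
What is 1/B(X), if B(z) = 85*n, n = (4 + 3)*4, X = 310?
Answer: 1/2380 ≈ 0.00042017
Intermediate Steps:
n = 28 (n = 7*4 = 28)
B(z) = 2380 (B(z) = 85*28 = 2380)
1/B(X) = 1/2380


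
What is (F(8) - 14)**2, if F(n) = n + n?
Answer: 4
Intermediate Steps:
F(n) = 2*n
(F(8) - 14)**2 = (2*8 - 14)**2 = (16 - 14)**2 = 2**2 = 4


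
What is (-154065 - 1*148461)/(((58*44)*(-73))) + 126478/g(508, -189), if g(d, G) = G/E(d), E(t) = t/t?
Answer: -11752584037/17604972 ≈ -667.57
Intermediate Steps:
E(t) = 1
g(d, G) = G (g(d, G) = G/1 = G*1 = G)
(-154065 - 1*148461)/(((58*44)*(-73))) + 126478/g(508, -189) = (-154065 - 1*148461)/(((58*44)*(-73))) + 126478/(-189) = (-154065 - 148461)/((2552*(-73))) + 126478*(-1/189) = -302526/(-186296) - 126478/189 = -302526*(-1/186296) - 126478/189 = 151263/93148 - 126478/189 = -11752584037/17604972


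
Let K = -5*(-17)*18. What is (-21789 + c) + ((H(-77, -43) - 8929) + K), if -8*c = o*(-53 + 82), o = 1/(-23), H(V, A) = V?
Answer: -5384731/184 ≈ -29265.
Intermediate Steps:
o = -1/23 ≈ -0.043478
K = 1530 (K = 85*18 = 1530)
c = 29/184 (c = -(-1)*(-53 + 82)/184 = -(-1)*29/184 = -1/8*(-29/23) = 29/184 ≈ 0.15761)
(-21789 + c) + ((H(-77, -43) - 8929) + K) = (-21789 + 29/184) + ((-77 - 8929) + 1530) = -4009147/184 + (-9006 + 1530) = -4009147/184 - 7476 = -5384731/184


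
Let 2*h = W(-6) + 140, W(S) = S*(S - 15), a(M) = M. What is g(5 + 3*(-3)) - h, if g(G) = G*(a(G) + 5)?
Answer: -137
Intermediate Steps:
W(S) = S*(-15 + S)
g(G) = G*(5 + G) (g(G) = G*(G + 5) = G*(5 + G))
h = 133 (h = (-6*(-15 - 6) + 140)/2 = (-6*(-21) + 140)/2 = (126 + 140)/2 = (½)*266 = 133)
g(5 + 3*(-3)) - h = (5 + 3*(-3))*(5 + (5 + 3*(-3))) - 1*133 = (5 - 9)*(5 + (5 - 9)) - 133 = -4*(5 - 4) - 133 = -4*1 - 133 = -4 - 133 = -137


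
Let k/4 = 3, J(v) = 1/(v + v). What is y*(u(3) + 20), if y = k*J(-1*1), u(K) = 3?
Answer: -138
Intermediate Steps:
J(v) = 1/(2*v)
k = 12 (k = 4*3 = 12)
y = -6 (y = 12*(1/(2*((-1*1)))) = 12*((1/2)/(-1)) = 12*((1/2)*(-1)) = 12*(-1/2) = -6)
y*(u(3) + 20) = -6*(3 + 20) = -6*23 = -138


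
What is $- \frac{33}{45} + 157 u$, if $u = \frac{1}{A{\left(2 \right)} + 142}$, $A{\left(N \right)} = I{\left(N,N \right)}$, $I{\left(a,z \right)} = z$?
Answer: $\frac{257}{720} \approx 0.35694$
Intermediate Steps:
$A{\left(N \right)} = N$
$u = \frac{1}{144}$ ($u = \frac{1}{2 + 142} = \frac{1}{144} \approx 0.0069444$)
$- \frac{33}{45} + 157 u = - \frac{33}{45} + 157 \cdot \frac{1}{144} = \left(-33\right) \frac{1}{45} + \frac{157}{144} = - \frac{11}{15} + \frac{157}{144} = \frac{257}{720}$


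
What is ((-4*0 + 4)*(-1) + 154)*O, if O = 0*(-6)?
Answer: 0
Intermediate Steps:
O = 0
((-4*0 + 4)*(-1) + 154)*O = ((-4*0 + 4)*(-1) + 154)*0 = ((0 + 4)*(-1) + 154)*0 = (4*(-1) + 154)*0 = (-4 + 154)*0 = 150*0 = 0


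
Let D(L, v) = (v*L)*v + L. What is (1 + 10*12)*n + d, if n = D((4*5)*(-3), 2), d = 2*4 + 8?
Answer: -36284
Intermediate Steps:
D(L, v) = L + L*v**2 (D(L, v) = (L*v)*v + L = L*v**2 + L = L + L*v**2)
d = 16 (d = 8 + 8 = 16)
n = -300 (n = ((4*5)*(-3))*(1 + 2**2) = (20*(-3))*(1 + 4) = -60*5 = -300)
(1 + 10*12)*n + d = (1 + 10*12)*(-300) + 16 = (1 + 120)*(-300) + 16 = 121*(-300) + 16 = -36300 + 16 = -36284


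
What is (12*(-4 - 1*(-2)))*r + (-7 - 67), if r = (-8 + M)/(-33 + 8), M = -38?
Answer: -2954/25 ≈ -118.16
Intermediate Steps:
r = 46/25 (r = (-8 - 38)/(-33 + 8) = -46/(-25) = -46*(-1/25) = 46/25 ≈ 1.8400)
(12*(-4 - 1*(-2)))*r + (-7 - 67) = (12*(-4 - 1*(-2)))*(46/25) + (-7 - 67) = (12*(-4 + 2))*(46/25) - 74 = (12*(-2))*(46/25) - 74 = -24*46/25 - 74 = -1104/25 - 74 = -2954/25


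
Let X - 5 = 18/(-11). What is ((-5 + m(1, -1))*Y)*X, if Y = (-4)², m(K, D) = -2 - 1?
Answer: -4736/11 ≈ -430.55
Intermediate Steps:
m(K, D) = -3
X = 37/11 (X = 5 + 18/(-11) = 5 + 18*(-1/11) = 5 - 18/11 = 37/11 ≈ 3.3636)
Y = 16
((-5 + m(1, -1))*Y)*X = ((-5 - 3)*16)*(37/11) = -8*16*(37/11) = -128*37/11 = -4736/11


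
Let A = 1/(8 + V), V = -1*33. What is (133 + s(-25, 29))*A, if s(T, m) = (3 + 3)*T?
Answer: 17/25 ≈ 0.68000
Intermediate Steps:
s(T, m) = 6*T
V = -33
A = -1/25 (A = 1/(8 - 33) = 1/(-25) = -1/25 ≈ -0.040000)
(133 + s(-25, 29))*A = (133 + 6*(-25))*(-1/25) = (133 - 150)*(-1/25) = -17*(-1/25) = 17/25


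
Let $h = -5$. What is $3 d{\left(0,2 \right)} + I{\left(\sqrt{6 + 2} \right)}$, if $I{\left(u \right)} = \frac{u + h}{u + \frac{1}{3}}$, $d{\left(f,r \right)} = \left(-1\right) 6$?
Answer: $- \frac{1191}{71} - \frac{96 \sqrt{2}}{71} \approx -18.687$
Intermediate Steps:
$d{\left(f,r \right)} = -6$
$I{\left(u \right)} = \frac{-5 + u}{\frac{1}{3} + u}$ ($I{\left(u \right)} = \frac{u - 5}{u + \frac{1}{3}} = \frac{-5 + u}{u + \frac{1}{3}} = \frac{-5 + u}{\frac{1}{3} + u}$)
$3 d{\left(0,2 \right)} + I{\left(\sqrt{6 + 2} \right)} = 3 \left(-6\right) + \frac{3 \left(-5 + \sqrt{6 + 2}\right)}{1 + 3 \sqrt{6 + 2}} = -18 + \frac{3 \left(-5 + \sqrt{8}\right)}{1 + 3 \sqrt{8}} = -18 + \frac{3 \left(-5 + 2 \sqrt{2}\right)}{1 + 3 \cdot 2 \sqrt{2}} = -18 + \frac{3 \left(-5 + 2 \sqrt{2}\right)}{1 + 6 \sqrt{2}}$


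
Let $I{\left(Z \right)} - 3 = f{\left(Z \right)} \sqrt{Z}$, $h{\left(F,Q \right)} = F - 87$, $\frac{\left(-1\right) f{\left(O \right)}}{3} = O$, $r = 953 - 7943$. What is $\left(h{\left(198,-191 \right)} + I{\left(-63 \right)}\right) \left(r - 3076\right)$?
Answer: $-1147524 - 5707422 i \sqrt{7} \approx -1.1475 \cdot 10^{6} - 1.51 \cdot 10^{7} i$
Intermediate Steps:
$r = -6990$
$f{\left(O \right)} = - 3 O$
$h{\left(F,Q \right)} = -87 + F$ ($h{\left(F,Q \right)} = F - 87 = -87 + F$)
$I{\left(Z \right)} = 3 - 3 Z^{\frac{3}{2}}$ ($I{\left(Z \right)} = 3 + - 3 Z \sqrt{Z} = 3 - 3 Z^{\frac{3}{2}}$)
$\left(h{\left(198,-191 \right)} + I{\left(-63 \right)}\right) \left(r - 3076\right) = \left(\left(-87 + 198\right) + \left(3 - 3 \left(-63\right)^{\frac{3}{2}}\right)\right) \left(-6990 - 3076\right) = \left(111 + \left(3 - 3 \left(- 189 i \sqrt{7}\right)\right)\right) \left(-10066\right) = \left(111 + \left(3 + 567 i \sqrt{7}\right)\right) \left(-10066\right) = \left(114 + 567 i \sqrt{7}\right) \left(-10066\right) = -1147524 - 5707422 i \sqrt{7}$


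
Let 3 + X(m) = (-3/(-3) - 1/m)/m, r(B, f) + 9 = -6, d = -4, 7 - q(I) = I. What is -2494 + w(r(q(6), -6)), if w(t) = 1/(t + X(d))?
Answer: -730758/293 ≈ -2494.1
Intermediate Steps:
q(I) = 7 - I
r(B, f) = -15 (r(B, f) = -9 - 6 = -15)
X(m) = -3 + (1 - 1/m)/m (X(m) = -3 + (-3/(-3) - 1/m)/m = -3 + (-3*(-⅓) - 1/m)/m = -3 + (1 - 1/m)/m)
w(t) = 1/(-53/16 + t) (w(t) = 1/(t + (-3 + 1/(-4) - 1/(-4)²)) = 1/(t + (-3 - ¼ - 1*1/16)) = 1/(t + (-3 - ¼ - 1/16)) = 1/(t - 53/16) = 1/(-53/16 + t))
-2494 + w(r(q(6), -6)) = -2494 + 16/(-53 + 16*(-15)) = -2494 + 16/(-53 - 240) = -2494 + 16/(-293) = -2494 + 16*(-1/293) = -2494 - 16/293 = -730758/293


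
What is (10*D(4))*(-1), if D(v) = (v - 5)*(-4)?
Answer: -40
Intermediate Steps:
D(v) = 20 - 4*v (D(v) = (-5 + v)*(-4) = 20 - 4*v)
(10*D(4))*(-1) = (10*(20 - 4*4))*(-1) = (10*(20 - 16))*(-1) = (10*4)*(-1) = 40*(-1) = -40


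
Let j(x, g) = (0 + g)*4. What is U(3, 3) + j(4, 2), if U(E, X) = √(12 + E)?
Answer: 8 + √15 ≈ 11.873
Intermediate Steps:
j(x, g) = 4*g (j(x, g) = g*4 = 4*g)
U(3, 3) + j(4, 2) = √(12 + 3) + 4*2 = √15 + 8 = 8 + √15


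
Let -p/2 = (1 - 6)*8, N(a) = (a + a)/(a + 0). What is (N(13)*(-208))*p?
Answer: -33280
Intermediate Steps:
N(a) = 2 (N(a) = (2*a)/a = 2)
p = 80 (p = -2*(1 - 6)*8 = -(-10)*8 = -2*(-40) = 80)
(N(13)*(-208))*p = (2*(-208))*80 = -416*80 = -33280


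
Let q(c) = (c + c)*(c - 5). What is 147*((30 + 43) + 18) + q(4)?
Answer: 13369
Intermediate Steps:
q(c) = 2*c*(-5 + c) (q(c) = (2*c)*(-5 + c) = 2*c*(-5 + c))
147*((30 + 43) + 18) + q(4) = 147*((30 + 43) + 18) + 2*4*(-5 + 4) = 147*(73 + 18) + 2*4*(-1) = 147*91 - 8 = 13377 - 8 = 13369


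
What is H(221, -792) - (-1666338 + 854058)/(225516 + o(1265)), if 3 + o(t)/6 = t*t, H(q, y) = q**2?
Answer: 19998078977/409452 ≈ 48841.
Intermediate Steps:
o(t) = -18 + 6*t**2 (o(t) = -18 + 6*(t*t) = -18 + 6*t**2)
H(221, -792) - (-1666338 + 854058)/(225516 + o(1265)) = 221**2 - (-1666338 + 854058)/(225516 + (-18 + 6*1265**2)) = 48841 - (-812280)/(225516 + (-18 + 6*1600225)) = 48841 - (-812280)/(225516 + (-18 + 9601350)) = 48841 - (-812280)/(225516 + 9601332) = 48841 - (-812280)/9826848 = 48841 - 1*(-33845/409452) = 48841 + 33845/409452 = 19998078977/409452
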